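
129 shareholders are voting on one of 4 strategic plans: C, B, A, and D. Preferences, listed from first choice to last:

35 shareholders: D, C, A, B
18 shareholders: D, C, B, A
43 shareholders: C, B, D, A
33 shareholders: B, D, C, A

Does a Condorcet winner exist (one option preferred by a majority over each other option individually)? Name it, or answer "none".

none

Checking pairwise contests:
D beats C 86–43.
C beats B 96–33.
C beats A 129–0.
B beats D 76–53.
Every option loses at least one head-to-head, so there is no Condorcet winner.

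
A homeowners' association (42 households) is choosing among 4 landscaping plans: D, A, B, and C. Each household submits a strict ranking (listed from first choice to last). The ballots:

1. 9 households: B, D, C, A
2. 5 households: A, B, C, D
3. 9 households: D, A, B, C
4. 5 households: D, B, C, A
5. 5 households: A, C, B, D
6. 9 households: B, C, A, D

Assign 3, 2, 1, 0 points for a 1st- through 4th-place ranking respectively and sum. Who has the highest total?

D: 9·2 + 5·0 + 9·3 + 5·3 + 5·0 + 9·0 = 60
A: 9·0 + 5·3 + 9·2 + 5·0 + 5·3 + 9·1 = 57
B: 9·3 + 5·2 + 9·1 + 5·2 + 5·1 + 9·3 = 88
C: 9·1 + 5·1 + 9·0 + 5·1 + 5·2 + 9·2 = 47
B has the highest Borda score (88).

B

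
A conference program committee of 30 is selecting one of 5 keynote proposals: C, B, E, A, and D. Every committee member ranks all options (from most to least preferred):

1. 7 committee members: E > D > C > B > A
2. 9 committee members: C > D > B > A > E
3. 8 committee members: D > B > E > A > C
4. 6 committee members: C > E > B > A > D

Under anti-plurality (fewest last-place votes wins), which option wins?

Last-place votes: C 8, B 0, E 9, A 7, D 6.
B is ranked last by the fewest voters, so B wins.

B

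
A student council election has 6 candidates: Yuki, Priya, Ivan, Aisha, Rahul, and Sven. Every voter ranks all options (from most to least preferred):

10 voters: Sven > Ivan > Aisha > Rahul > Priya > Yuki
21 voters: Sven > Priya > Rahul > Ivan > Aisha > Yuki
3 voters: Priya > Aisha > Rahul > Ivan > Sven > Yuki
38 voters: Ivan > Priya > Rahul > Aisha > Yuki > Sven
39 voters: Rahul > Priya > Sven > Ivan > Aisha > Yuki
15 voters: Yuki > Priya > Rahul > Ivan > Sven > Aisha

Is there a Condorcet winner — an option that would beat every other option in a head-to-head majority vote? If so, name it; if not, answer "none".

Priya

Priya vs Yuki: 111–15 for Priya.
Priya vs Ivan: 78–48 for Priya.
Priya vs Aisha: 116–10 for Priya.
Priya vs Rahul: 77–49 for Priya.
Priya vs Sven: 95–31 for Priya.
Priya beats every other option head-to-head.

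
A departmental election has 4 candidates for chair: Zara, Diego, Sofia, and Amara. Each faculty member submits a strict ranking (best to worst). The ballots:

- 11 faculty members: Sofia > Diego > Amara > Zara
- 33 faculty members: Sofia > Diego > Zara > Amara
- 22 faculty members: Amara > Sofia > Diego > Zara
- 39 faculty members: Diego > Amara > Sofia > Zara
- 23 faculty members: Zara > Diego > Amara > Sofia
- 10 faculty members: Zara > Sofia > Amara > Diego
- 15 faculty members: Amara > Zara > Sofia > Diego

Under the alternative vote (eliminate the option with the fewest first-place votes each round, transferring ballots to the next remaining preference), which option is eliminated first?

Round 1: Zara 33, Diego 39, Sofia 44, Amara 37. Eliminate Zara.

Zara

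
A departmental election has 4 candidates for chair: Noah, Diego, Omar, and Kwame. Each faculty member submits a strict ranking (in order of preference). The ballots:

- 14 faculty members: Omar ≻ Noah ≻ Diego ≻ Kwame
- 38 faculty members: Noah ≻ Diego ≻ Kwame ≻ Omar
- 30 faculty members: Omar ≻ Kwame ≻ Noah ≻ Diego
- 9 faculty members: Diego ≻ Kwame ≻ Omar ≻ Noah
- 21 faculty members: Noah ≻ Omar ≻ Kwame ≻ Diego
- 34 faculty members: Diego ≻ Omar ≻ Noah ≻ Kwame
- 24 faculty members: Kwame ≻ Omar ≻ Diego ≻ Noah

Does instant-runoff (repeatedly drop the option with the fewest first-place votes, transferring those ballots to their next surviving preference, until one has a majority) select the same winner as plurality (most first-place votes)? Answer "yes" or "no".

no

Instant-runoff — R1 Noah 59, Diego 43, Omar 44, Kwame 24 (Kwame out); R2 Noah 59, Diego 43, Omar 68 (Diego out); R3 Noah 59, Omar 111 (Omar winner). Winner: Omar.
Plurality — first-place votes: Noah 59, Diego 43, Omar 44, Kwame 24. Winner: Noah.
The two methods disagree.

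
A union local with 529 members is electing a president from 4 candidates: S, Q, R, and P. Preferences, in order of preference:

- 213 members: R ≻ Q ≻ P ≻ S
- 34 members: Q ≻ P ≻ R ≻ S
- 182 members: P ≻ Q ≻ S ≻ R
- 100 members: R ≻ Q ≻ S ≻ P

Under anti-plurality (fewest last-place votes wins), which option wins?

Q

Last-place votes: S 247, Q 0, R 182, P 100.
Q is ranked last by the fewest voters, so Q wins.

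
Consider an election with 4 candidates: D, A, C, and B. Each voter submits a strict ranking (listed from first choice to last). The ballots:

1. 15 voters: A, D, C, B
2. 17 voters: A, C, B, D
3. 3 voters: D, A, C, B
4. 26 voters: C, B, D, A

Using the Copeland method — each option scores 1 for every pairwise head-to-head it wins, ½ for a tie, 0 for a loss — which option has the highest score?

A

D: loses to A, C, and B → score 0.
A: beats D, C, and B → score 3.
C: beats D and B; loses to A → score 2.
B: beats D; loses to A and C → score 1.
A has the best pairwise record.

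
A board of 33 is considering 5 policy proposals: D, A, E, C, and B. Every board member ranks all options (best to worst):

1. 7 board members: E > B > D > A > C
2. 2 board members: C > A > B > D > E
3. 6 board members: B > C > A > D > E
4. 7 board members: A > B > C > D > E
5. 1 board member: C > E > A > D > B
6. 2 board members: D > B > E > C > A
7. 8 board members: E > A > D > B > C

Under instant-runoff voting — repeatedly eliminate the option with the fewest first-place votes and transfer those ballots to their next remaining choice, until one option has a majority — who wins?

Round 1: D 2, A 7, E 15, C 3, B 6. Eliminate D.
Round 2: A 7, E 15, C 3, B 8. Eliminate C.
Round 3: A 9, E 16, B 8. Eliminate B.
Round 4: A 15, E 18. E has a majority.

E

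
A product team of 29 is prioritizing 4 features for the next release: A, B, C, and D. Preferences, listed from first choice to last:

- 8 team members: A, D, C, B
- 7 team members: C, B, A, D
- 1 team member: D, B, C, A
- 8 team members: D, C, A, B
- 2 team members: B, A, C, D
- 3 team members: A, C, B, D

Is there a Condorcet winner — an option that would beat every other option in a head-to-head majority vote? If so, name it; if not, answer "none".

Checking pairwise contests:
C beats A 16–13.
A beats B 19–10.
D beats C 17–12.
A beats D 20–9.
Every option loses at least one head-to-head, so there is no Condorcet winner.

none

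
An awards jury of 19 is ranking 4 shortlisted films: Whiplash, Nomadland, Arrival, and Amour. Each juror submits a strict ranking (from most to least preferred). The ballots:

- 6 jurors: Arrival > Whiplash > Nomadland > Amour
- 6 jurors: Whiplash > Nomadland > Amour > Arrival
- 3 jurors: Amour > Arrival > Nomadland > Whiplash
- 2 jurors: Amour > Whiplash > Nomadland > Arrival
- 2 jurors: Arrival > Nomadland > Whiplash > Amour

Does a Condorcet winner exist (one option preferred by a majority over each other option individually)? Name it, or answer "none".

Checking pairwise contests:
Arrival beats Whiplash 11–8.
Whiplash beats Nomadland 14–5.
Amour beats Arrival 11–8.
Whiplash beats Amour 14–5.
Every option loses at least one head-to-head, so there is no Condorcet winner.

none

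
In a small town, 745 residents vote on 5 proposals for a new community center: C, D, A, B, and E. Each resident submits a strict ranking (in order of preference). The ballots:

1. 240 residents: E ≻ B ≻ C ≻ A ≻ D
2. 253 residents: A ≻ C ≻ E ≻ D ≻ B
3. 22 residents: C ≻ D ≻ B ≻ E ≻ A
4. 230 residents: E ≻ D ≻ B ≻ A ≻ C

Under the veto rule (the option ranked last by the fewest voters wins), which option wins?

Last-place votes: C 230, D 240, A 22, B 253, E 0.
E is ranked last by the fewest voters, so E wins.

E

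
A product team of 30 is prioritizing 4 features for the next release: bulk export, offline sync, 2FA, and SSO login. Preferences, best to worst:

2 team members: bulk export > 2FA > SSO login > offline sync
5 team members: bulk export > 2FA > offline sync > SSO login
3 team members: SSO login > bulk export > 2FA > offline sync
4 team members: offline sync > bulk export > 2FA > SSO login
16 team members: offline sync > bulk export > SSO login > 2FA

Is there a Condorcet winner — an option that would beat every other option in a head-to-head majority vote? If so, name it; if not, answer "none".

offline sync vs bulk export: 20–10 for offline sync.
offline sync vs 2FA: 20–10 for offline sync.
offline sync vs SSO login: 25–5 for offline sync.
offline sync beats every other option head-to-head.

offline sync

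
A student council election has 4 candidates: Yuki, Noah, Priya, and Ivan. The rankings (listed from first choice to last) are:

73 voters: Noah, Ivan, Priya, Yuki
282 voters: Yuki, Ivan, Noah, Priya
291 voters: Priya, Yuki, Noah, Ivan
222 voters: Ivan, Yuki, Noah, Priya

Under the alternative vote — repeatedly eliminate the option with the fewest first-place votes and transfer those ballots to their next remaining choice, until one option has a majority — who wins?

Round 1: Yuki 282, Noah 73, Priya 291, Ivan 222. Eliminate Noah.
Round 2: Yuki 282, Priya 291, Ivan 295. Eliminate Yuki.
Round 3: Priya 291, Ivan 577. Ivan has a majority.

Ivan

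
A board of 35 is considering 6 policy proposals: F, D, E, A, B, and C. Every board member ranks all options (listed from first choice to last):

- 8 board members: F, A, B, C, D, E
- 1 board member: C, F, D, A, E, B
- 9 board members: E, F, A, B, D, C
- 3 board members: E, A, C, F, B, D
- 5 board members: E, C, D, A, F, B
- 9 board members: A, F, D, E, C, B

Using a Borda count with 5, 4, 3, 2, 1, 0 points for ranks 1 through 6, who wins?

F: 8·5 + 1·4 + 9·4 + 3·2 + 5·1 + 9·4 = 127
D: 8·1 + 1·3 + 9·1 + 3·0 + 5·3 + 9·3 = 62
E: 8·0 + 1·1 + 9·5 + 3·5 + 5·5 + 9·2 = 104
A: 8·4 + 1·2 + 9·3 + 3·4 + 5·2 + 9·5 = 128
B: 8·3 + 1·0 + 9·2 + 3·1 + 5·0 + 9·0 = 45
C: 8·2 + 1·5 + 9·0 + 3·3 + 5·4 + 9·1 = 59
A has the highest Borda score (128).

A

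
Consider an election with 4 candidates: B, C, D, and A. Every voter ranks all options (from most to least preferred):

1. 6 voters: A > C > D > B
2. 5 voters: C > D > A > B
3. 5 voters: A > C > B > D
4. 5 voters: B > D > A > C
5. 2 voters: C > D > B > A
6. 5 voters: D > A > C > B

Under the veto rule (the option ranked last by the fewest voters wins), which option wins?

Last-place votes: B 16, C 5, D 5, A 2.
A is ranked last by the fewest voters, so A wins.

A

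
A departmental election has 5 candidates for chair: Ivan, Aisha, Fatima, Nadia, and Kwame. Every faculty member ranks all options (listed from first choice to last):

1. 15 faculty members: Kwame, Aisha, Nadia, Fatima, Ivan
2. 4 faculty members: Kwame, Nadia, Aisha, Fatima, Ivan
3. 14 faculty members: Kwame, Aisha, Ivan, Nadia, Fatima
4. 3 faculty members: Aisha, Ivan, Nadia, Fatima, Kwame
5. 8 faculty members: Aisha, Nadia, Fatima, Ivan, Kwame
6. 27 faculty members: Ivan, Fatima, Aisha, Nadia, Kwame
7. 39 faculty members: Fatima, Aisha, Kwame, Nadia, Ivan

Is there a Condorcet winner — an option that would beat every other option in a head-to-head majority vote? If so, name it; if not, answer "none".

Fatima vs Ivan: 66–44 for Fatima.
Fatima vs Aisha: 66–44 for Fatima.
Fatima vs Nadia: 66–44 for Fatima.
Fatima vs Kwame: 77–33 for Fatima.
Fatima beats every other option head-to-head.

Fatima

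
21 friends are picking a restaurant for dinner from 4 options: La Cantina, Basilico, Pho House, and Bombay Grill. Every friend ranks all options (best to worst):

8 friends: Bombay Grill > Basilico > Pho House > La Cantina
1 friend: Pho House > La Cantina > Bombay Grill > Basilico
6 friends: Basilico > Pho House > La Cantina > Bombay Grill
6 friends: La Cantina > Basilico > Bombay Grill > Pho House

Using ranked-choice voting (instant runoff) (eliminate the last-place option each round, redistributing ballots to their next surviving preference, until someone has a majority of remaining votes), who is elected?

Round 1: La Cantina 6, Basilico 6, Pho House 1, Bombay Grill 8. Eliminate Pho House.
Round 2: La Cantina 7, Basilico 6, Bombay Grill 8. Eliminate Basilico.
Round 3: La Cantina 13, Bombay Grill 8. La Cantina has a majority.

La Cantina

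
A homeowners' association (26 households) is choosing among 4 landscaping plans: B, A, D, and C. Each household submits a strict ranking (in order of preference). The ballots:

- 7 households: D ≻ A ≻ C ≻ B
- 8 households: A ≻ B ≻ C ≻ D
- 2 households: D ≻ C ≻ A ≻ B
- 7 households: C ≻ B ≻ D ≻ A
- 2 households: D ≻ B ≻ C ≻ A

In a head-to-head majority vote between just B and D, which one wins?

Voters preferring B to D: 15; preferring D to B: 11.
B wins the head-to-head.

B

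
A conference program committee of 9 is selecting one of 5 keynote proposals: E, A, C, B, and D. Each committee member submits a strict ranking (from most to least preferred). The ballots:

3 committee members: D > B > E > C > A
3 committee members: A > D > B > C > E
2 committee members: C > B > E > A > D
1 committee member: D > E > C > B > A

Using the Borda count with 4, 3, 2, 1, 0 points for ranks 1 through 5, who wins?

E: 3·2 + 3·0 + 2·2 + 1·3 = 13
A: 3·0 + 3·4 + 2·1 + 1·0 = 14
C: 3·1 + 3·1 + 2·4 + 1·2 = 16
B: 3·3 + 3·2 + 2·3 + 1·1 = 22
D: 3·4 + 3·3 + 2·0 + 1·4 = 25
D has the highest Borda score (25).

D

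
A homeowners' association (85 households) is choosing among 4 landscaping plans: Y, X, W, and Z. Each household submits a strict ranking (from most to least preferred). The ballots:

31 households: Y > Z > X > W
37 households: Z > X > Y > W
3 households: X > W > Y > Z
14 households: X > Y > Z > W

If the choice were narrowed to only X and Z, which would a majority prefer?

Voters preferring X to Z: 17; preferring Z to X: 68.
Z wins the head-to-head.

Z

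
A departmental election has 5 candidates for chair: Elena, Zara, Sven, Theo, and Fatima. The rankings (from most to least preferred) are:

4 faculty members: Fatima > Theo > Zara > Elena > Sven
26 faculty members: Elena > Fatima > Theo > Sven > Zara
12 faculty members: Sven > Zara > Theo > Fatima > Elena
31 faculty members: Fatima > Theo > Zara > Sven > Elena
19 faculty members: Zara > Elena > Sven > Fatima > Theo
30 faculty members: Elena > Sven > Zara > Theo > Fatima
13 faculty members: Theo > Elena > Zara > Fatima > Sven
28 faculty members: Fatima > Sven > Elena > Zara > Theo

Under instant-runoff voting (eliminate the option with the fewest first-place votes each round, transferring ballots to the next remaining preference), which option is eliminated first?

Round 1: Elena 56, Zara 19, Sven 12, Theo 13, Fatima 63. Eliminate Sven.

Sven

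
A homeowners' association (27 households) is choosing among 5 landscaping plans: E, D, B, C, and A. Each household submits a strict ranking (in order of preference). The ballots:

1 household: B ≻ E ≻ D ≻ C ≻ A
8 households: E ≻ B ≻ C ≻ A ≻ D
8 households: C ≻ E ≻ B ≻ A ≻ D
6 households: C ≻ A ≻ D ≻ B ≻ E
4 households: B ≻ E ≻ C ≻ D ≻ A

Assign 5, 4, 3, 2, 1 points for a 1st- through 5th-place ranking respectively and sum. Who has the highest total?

C

E: 1·4 + 8·5 + 8·4 + 6·1 + 4·4 = 98
D: 1·3 + 8·1 + 8·1 + 6·3 + 4·2 = 45
B: 1·5 + 8·4 + 8·3 + 6·2 + 4·5 = 93
C: 1·2 + 8·3 + 8·5 + 6·5 + 4·3 = 108
A: 1·1 + 8·2 + 8·2 + 6·4 + 4·1 = 61
C has the highest Borda score (108).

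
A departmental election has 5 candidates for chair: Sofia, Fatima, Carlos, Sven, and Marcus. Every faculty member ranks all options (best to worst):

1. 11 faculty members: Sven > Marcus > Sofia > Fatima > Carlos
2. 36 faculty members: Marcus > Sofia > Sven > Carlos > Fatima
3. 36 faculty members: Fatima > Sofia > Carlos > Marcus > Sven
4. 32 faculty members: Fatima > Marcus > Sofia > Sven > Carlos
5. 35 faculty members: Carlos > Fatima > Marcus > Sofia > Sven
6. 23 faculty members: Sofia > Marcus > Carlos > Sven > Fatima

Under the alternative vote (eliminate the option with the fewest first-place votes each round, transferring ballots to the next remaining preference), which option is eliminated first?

Sven

Round 1: Sofia 23, Fatima 68, Carlos 35, Sven 11, Marcus 36. Eliminate Sven.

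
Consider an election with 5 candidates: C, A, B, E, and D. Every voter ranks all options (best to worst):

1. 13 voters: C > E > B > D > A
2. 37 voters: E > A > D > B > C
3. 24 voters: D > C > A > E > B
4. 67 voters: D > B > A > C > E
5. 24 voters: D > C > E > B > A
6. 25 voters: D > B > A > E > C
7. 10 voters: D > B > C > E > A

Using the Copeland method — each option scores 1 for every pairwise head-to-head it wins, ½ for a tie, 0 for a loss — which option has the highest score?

D

C: beats E; loses to A, B, and D → score 1.
A: beats C and E; loses to B and D → score 2.
B: beats C, A, and E; loses to D → score 3.
E: loses to C, A, B, and D → score 0.
D: beats C, A, B, and E → score 4.
D has the best pairwise record.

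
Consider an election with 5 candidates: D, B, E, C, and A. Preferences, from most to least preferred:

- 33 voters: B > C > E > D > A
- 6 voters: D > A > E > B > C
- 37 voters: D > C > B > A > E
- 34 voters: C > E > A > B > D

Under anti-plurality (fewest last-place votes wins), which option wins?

B

Last-place votes: D 34, B 0, E 37, C 6, A 33.
B is ranked last by the fewest voters, so B wins.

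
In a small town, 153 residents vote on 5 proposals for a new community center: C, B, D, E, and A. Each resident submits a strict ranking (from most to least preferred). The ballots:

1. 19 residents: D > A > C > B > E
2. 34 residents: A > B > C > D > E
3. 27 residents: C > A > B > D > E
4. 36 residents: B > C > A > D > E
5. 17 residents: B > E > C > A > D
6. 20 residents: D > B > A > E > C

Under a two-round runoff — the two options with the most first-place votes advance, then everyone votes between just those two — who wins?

B

Round 1 first-place votes: C 27, B 53, D 39, E 0, A 34.
B and D advance.
Runoff: B is preferred to D by 114 voters; D by 39.
B wins the runoff.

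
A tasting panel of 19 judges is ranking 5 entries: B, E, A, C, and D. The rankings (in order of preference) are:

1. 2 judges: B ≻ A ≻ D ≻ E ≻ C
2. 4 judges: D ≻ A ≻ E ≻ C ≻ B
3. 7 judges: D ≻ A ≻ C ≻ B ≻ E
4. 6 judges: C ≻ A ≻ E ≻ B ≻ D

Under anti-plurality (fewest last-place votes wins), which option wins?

Last-place votes: B 4, E 7, A 0, C 2, D 6.
A is ranked last by the fewest voters, so A wins.

A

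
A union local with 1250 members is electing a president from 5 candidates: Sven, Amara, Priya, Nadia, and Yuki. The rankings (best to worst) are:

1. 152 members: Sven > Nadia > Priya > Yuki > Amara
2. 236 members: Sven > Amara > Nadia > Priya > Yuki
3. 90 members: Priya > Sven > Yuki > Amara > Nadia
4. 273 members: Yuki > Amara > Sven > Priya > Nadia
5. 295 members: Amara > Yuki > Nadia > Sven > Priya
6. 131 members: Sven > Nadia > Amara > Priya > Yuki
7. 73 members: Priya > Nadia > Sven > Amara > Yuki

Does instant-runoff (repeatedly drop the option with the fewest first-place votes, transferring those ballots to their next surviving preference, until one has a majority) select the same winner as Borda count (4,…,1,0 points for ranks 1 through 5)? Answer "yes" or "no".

yes

Instant-runoff — R1 Sven 519, Amara 295, Priya 163, Nadia 0, Yuki 273 (Nadia out); R2 Sven 519, Amara 295, Priya 163, Yuki 273 (Priya out); R3 Sven 682, Amara 295, Yuki 273 (Sven winner). Winner: Sven.
Borda — scores: Sven 3333, Amara 3132, Priya 1596, Nadia 2130, Yuki 2309. Winner: Sven.
The two methods agree.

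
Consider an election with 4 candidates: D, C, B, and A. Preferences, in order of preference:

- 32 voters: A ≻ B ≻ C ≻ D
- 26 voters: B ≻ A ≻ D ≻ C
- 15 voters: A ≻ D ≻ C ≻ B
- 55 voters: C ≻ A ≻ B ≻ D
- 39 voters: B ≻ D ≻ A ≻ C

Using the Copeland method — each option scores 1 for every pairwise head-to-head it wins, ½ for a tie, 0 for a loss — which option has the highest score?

A

D: loses to C, B, and A → score 0.
C: beats D; loses to B and A → score 1.
B: beats D and C; loses to A → score 2.
A: beats D, C, and B → score 3.
A has the best pairwise record.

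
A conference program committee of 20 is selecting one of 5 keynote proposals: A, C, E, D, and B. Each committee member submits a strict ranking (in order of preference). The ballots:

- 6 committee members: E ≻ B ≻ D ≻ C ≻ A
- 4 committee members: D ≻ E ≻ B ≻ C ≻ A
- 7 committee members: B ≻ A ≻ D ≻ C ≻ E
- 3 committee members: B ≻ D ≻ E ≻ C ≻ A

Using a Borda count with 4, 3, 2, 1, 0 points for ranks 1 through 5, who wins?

B

A: 6·0 + 4·0 + 7·3 + 3·0 = 21
C: 6·1 + 4·1 + 7·1 + 3·1 = 20
E: 6·4 + 4·3 + 7·0 + 3·2 = 42
D: 6·2 + 4·4 + 7·2 + 3·3 = 51
B: 6·3 + 4·2 + 7·4 + 3·4 = 66
B has the highest Borda score (66).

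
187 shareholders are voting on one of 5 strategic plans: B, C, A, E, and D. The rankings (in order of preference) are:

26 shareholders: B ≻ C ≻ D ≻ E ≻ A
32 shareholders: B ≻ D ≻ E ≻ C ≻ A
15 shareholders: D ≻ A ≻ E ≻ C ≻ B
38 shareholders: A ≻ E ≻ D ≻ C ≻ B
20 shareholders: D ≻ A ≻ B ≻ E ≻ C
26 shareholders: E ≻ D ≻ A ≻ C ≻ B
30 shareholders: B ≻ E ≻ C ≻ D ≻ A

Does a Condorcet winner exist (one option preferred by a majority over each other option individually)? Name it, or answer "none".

Checking pairwise contests:
A beats B 99–88.
B beats C 108–79.
E beats A 114–73.
B beats E 108–79.
E beats D 94–93.
Every option loses at least one head-to-head, so there is no Condorcet winner.

none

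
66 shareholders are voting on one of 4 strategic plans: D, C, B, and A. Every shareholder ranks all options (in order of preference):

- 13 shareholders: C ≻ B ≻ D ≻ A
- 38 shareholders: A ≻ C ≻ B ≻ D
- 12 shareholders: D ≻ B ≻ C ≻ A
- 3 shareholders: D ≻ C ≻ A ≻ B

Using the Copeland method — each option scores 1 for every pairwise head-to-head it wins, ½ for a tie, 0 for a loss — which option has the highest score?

A

D: loses to C, B, and A → score 0.
C: beats D and B; loses to A → score 2.
B: beats D; loses to C and A → score 1.
A: beats D, C, and B → score 3.
A has the best pairwise record.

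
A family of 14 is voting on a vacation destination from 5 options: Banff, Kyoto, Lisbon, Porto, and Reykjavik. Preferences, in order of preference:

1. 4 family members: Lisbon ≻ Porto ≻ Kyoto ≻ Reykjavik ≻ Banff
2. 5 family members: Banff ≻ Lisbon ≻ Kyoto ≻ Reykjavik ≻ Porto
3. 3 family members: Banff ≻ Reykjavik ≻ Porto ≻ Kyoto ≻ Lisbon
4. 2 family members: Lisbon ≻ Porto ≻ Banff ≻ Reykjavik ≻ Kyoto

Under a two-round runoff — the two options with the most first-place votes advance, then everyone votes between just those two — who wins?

Banff

Round 1 first-place votes: Banff 8, Kyoto 0, Lisbon 6, Porto 0, Reykjavik 0.
Banff and Lisbon advance.
Runoff: Banff is preferred to Lisbon by 8 voters; Lisbon by 6.
Banff wins the runoff.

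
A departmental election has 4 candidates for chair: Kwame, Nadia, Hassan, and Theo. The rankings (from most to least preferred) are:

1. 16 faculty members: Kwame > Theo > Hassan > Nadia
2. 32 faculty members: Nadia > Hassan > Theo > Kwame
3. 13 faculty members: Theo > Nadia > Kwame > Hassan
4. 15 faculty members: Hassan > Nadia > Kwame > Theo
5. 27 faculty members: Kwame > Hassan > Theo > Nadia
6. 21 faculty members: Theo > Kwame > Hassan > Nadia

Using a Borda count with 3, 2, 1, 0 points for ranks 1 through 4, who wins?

Kwame: 16·3 + 32·0 + 13·1 + 15·1 + 27·3 + 21·2 = 199
Nadia: 16·0 + 32·3 + 13·2 + 15·2 + 27·0 + 21·0 = 152
Hassan: 16·1 + 32·2 + 13·0 + 15·3 + 27·2 + 21·1 = 200
Theo: 16·2 + 32·1 + 13·3 + 15·0 + 27·1 + 21·3 = 193
Hassan has the highest Borda score (200).

Hassan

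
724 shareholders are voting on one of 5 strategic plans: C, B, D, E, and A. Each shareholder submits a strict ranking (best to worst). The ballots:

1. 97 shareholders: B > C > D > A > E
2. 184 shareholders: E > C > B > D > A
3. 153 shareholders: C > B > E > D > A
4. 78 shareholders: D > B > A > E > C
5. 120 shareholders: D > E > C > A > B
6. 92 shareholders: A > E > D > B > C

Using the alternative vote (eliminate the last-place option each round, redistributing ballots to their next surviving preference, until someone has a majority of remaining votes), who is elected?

E

Round 1: C 153, B 97, D 198, E 184, A 92. Eliminate A.
Round 2: C 153, B 97, D 198, E 276. Eliminate B.
Round 3: C 250, D 198, E 276. Eliminate D.
Round 4: C 250, E 474. E has a majority.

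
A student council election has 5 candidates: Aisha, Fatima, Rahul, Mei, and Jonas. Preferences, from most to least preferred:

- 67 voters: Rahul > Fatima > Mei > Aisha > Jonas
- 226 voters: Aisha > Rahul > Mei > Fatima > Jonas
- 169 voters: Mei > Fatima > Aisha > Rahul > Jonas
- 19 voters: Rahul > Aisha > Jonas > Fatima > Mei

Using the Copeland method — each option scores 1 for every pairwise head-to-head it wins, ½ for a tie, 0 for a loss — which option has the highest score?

Aisha: beats Fatima, Rahul, Mei, and Jonas → score 4.
Fatima: beats Jonas; loses to Aisha, Rahul, and Mei → score 1.
Rahul: beats Fatima, Mei, and Jonas; loses to Aisha → score 3.
Mei: beats Fatima and Jonas; loses to Aisha and Rahul → score 2.
Jonas: loses to Aisha, Fatima, Rahul, and Mei → score 0.
Aisha has the best pairwise record.

Aisha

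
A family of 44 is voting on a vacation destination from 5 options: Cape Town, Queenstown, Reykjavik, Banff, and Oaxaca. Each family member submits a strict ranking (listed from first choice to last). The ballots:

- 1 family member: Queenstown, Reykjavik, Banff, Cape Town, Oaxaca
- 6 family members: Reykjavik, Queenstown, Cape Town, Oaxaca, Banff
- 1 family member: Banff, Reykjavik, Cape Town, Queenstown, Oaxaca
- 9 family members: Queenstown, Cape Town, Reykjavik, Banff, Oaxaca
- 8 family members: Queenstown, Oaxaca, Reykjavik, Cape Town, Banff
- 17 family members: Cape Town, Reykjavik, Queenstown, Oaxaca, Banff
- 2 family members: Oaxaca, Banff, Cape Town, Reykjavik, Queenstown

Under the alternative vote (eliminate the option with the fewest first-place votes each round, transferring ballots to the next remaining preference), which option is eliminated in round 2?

Oaxaca

Round 1: Cape Town 17, Queenstown 18, Reykjavik 6, Banff 1, Oaxaca 2. Eliminate Banff.
Round 2: Cape Town 17, Queenstown 18, Reykjavik 7, Oaxaca 2. Eliminate Oaxaca.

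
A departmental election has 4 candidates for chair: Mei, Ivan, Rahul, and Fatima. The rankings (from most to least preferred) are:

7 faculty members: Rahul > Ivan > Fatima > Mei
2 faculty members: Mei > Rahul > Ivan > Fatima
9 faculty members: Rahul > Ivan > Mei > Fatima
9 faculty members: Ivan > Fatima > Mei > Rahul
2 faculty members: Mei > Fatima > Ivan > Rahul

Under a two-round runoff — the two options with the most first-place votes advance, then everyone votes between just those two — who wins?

Rahul

Round 1 first-place votes: Mei 4, Ivan 9, Rahul 16, Fatima 0.
Rahul and Ivan advance.
Runoff: Rahul is preferred to Ivan by 18 voters; Ivan by 11.
Rahul wins the runoff.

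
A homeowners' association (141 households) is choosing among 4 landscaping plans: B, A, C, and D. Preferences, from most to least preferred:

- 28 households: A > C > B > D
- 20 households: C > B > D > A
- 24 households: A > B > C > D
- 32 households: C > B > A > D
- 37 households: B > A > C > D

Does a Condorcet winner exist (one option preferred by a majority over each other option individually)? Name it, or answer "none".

none

Checking pairwise contests:
C beats B 80–61.
B beats A 89–52.
A beats C 89–52.
B beats D 141–0.
Every option loses at least one head-to-head, so there is no Condorcet winner.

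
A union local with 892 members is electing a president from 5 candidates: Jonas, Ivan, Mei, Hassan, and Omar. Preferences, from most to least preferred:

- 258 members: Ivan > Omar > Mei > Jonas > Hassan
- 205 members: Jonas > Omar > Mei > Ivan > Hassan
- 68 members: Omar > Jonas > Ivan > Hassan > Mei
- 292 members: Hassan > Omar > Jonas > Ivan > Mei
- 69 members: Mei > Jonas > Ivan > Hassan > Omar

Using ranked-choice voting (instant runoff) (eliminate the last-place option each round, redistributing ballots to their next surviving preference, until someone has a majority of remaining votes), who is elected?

Jonas

Round 1: Jonas 205, Ivan 258, Mei 69, Hassan 292, Omar 68. Eliminate Omar.
Round 2: Jonas 273, Ivan 258, Mei 69, Hassan 292. Eliminate Mei.
Round 3: Jonas 342, Ivan 258, Hassan 292. Eliminate Ivan.
Round 4: Jonas 600, Hassan 292. Jonas has a majority.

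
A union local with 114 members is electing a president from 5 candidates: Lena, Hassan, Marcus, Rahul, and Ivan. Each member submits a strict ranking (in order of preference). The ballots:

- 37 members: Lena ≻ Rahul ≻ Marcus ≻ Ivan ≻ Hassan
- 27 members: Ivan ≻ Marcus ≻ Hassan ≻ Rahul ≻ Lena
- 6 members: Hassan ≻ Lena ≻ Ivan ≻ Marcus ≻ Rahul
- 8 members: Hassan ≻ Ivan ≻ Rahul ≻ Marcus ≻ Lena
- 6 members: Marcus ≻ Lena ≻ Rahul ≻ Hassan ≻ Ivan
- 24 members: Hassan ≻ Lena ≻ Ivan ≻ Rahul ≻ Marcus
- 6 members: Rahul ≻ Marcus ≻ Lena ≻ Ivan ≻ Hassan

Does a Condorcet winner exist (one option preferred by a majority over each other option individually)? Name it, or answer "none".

Checking pairwise contests:
Hassan beats Lena 65–49.
Marcus beats Hassan 76–38.
Lena beats Marcus 67–47.
Lena beats Rahul 73–41.
Lena beats Ivan 79–35.
Every option loses at least one head-to-head, so there is no Condorcet winner.

none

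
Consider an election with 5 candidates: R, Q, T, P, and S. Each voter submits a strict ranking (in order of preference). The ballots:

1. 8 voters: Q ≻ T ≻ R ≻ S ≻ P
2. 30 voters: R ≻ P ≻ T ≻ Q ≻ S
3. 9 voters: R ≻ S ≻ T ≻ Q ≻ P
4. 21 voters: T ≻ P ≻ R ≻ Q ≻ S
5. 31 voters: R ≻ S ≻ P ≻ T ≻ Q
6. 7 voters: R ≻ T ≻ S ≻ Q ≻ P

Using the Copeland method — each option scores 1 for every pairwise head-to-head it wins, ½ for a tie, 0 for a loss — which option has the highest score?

R

R: beats Q, T, P, and S → score 4.
Q: beats S; loses to R, T, and P → score 1.
T: beats Q and S; loses to R and P → score 2.
P: beats Q and T; loses to R and S → score 2.
S: beats P; loses to R, Q, and T → score 1.
R has the best pairwise record.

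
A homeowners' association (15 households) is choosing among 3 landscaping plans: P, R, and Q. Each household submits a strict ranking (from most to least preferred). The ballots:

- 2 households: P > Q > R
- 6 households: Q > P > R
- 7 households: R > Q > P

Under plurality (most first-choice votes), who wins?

R

First-place votes: P 2, R 7, Q 6.
R has the most first-place votes.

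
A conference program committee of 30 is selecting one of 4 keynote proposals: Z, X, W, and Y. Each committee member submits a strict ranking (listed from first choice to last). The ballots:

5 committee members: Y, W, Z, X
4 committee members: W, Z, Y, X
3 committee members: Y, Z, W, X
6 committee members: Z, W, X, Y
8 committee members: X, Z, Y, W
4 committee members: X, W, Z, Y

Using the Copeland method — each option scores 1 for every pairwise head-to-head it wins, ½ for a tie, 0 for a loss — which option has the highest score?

Z: beats X, W, and Y → score 3.
X: beats Y; loses to Z and W → score 1.
W: beats X; loses to Z and Y → score 1.
Y: beats W; loses to Z and X → score 1.
Z has the best pairwise record.

Z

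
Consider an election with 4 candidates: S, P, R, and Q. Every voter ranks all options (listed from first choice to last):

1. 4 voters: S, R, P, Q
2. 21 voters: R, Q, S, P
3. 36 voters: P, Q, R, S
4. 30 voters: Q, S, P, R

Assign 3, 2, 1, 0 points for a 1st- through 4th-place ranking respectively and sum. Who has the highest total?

S: 4·3 + 21·1 + 36·0 + 30·2 = 93
P: 4·1 + 21·0 + 36·3 + 30·1 = 142
R: 4·2 + 21·3 + 36·1 + 30·0 = 107
Q: 4·0 + 21·2 + 36·2 + 30·3 = 204
Q has the highest Borda score (204).

Q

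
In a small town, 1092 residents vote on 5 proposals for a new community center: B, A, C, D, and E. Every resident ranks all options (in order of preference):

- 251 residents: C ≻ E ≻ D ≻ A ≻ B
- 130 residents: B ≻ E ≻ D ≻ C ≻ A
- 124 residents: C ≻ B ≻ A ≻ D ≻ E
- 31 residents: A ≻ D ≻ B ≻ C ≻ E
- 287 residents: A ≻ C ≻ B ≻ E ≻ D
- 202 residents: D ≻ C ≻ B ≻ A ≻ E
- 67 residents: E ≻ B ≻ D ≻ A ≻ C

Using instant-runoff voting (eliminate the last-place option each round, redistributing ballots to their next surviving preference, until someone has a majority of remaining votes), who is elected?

Round 1: B 130, A 318, C 375, D 202, E 67. Eliminate E.
Round 2: B 197, A 318, C 375, D 202. Eliminate B.
Round 3: A 318, C 375, D 399. Eliminate A.
Round 4: C 662, D 430. C has a majority.

C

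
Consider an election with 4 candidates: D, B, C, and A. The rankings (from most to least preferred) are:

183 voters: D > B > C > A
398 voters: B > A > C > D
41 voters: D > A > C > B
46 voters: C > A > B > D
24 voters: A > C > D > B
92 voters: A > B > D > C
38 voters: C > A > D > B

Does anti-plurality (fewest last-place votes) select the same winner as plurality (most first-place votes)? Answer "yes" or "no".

no

Anti-plurality — last-place votes: D 444, B 103, C 92, A 183. Winner: C.
Plurality — first-place votes: D 224, B 398, C 84, A 116. Winner: B.
The two methods disagree.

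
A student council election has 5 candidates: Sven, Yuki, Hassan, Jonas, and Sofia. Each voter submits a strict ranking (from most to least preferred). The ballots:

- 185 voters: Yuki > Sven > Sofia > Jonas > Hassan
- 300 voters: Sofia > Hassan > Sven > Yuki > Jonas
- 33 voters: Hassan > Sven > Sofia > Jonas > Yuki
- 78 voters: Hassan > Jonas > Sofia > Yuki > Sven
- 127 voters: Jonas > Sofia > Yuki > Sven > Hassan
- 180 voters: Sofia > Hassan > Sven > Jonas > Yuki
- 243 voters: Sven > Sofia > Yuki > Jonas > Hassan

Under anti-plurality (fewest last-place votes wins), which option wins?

Last-place votes: Sven 78, Yuki 213, Hassan 555, Jonas 300, Sofia 0.
Sofia is ranked last by the fewest voters, so Sofia wins.

Sofia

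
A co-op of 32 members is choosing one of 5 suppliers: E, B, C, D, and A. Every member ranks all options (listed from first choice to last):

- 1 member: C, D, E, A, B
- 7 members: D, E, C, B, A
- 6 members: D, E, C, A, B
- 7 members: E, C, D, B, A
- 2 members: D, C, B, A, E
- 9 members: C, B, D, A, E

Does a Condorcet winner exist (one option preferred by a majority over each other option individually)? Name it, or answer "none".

none

Checking pairwise contests:
D beats E 25–7.
E beats B 21–11.
E beats C 20–12.
C beats D 17–15.
E beats A 21–11.
Every option loses at least one head-to-head, so there is no Condorcet winner.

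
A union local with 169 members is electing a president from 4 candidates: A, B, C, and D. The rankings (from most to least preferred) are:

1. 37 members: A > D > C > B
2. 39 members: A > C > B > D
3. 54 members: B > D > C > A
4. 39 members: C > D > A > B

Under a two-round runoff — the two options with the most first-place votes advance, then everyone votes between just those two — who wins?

Round 1 first-place votes: A 76, B 54, C 39, D 0.
A and B advance.
Runoff: A is preferred to B by 115 voters; B by 54.
A wins the runoff.

A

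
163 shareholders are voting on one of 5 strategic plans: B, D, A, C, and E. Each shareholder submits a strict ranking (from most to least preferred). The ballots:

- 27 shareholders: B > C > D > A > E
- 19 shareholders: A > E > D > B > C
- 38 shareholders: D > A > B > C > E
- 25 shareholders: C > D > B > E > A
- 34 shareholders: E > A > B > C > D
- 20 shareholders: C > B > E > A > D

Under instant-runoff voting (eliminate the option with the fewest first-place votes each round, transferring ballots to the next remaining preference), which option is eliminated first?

A

Round 1: B 27, D 38, A 19, C 45, E 34. Eliminate A.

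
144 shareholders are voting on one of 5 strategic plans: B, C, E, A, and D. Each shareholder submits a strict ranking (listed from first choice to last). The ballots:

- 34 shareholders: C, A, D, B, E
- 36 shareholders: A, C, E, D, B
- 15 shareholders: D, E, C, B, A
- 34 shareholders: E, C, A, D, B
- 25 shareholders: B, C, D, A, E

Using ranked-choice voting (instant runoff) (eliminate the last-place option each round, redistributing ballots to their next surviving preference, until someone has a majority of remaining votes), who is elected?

C

Round 1: B 25, C 34, E 34, A 36, D 15. Eliminate D.
Round 2: B 25, C 34, E 49, A 36. Eliminate B.
Round 3: C 59, E 49, A 36. Eliminate A.
Round 4: C 95, E 49. C has a majority.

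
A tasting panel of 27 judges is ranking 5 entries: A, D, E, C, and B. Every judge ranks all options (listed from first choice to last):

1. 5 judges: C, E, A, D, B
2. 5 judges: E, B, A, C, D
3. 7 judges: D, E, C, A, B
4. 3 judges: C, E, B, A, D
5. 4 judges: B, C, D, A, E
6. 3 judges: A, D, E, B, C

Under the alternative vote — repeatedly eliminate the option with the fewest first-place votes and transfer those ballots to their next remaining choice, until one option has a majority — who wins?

C

Round 1: A 3, D 7, E 5, C 8, B 4. Eliminate A.
Round 2: D 10, E 5, C 8, B 4. Eliminate B.
Round 3: D 10, E 5, C 12. Eliminate E.
Round 4: D 10, C 17. C has a majority.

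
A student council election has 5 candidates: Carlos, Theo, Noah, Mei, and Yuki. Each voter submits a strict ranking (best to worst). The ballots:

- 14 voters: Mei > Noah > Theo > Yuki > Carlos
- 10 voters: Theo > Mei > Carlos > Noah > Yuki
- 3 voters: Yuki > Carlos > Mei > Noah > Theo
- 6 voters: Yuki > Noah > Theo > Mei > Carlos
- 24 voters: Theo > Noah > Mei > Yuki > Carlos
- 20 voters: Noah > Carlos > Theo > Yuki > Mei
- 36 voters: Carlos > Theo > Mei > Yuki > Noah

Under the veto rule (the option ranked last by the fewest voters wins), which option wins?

Last-place votes: Carlos 44, Theo 3, Noah 36, Mei 20, Yuki 10.
Theo is ranked last by the fewest voters, so Theo wins.

Theo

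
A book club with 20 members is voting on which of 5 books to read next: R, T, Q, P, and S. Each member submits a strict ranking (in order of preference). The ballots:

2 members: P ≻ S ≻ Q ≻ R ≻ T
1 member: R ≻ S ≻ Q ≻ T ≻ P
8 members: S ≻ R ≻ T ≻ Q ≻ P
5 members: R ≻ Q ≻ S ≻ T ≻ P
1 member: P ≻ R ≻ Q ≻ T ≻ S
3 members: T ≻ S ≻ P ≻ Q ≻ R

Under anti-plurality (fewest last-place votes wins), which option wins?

Q

Last-place votes: R 3, T 2, Q 0, P 14, S 1.
Q is ranked last by the fewest voters, so Q wins.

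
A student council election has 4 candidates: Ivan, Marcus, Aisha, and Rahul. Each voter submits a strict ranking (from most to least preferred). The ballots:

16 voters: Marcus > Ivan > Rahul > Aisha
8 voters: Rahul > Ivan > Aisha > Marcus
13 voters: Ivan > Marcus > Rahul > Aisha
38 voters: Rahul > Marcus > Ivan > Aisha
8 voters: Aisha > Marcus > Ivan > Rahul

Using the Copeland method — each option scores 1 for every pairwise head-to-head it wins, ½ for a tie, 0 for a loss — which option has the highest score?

Rahul

Ivan: beats Aisha; loses to Marcus and Rahul → score 1.
Marcus: beats Ivan and Aisha; loses to Rahul → score 2.
Aisha: loses to Ivan, Marcus, and Rahul → score 0.
Rahul: beats Ivan, Marcus, and Aisha → score 3.
Rahul has the best pairwise record.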